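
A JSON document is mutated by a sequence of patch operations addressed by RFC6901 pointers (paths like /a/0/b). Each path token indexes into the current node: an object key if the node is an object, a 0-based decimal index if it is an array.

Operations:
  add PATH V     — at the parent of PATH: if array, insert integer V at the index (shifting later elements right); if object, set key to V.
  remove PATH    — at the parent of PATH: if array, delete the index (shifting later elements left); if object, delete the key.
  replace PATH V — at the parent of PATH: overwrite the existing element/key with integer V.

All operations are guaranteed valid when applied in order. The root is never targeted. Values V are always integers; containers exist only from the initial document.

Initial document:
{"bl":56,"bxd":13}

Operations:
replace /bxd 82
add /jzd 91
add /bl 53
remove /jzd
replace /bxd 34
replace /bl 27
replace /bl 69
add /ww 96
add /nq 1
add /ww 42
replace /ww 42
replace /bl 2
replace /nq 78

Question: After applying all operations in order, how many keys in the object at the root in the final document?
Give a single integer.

After op 1 (replace /bxd 82): {"bl":56,"bxd":82}
After op 2 (add /jzd 91): {"bl":56,"bxd":82,"jzd":91}
After op 3 (add /bl 53): {"bl":53,"bxd":82,"jzd":91}
After op 4 (remove /jzd): {"bl":53,"bxd":82}
After op 5 (replace /bxd 34): {"bl":53,"bxd":34}
After op 6 (replace /bl 27): {"bl":27,"bxd":34}
After op 7 (replace /bl 69): {"bl":69,"bxd":34}
After op 8 (add /ww 96): {"bl":69,"bxd":34,"ww":96}
After op 9 (add /nq 1): {"bl":69,"bxd":34,"nq":1,"ww":96}
After op 10 (add /ww 42): {"bl":69,"bxd":34,"nq":1,"ww":42}
After op 11 (replace /ww 42): {"bl":69,"bxd":34,"nq":1,"ww":42}
After op 12 (replace /bl 2): {"bl":2,"bxd":34,"nq":1,"ww":42}
After op 13 (replace /nq 78): {"bl":2,"bxd":34,"nq":78,"ww":42}
Size at the root: 4

Answer: 4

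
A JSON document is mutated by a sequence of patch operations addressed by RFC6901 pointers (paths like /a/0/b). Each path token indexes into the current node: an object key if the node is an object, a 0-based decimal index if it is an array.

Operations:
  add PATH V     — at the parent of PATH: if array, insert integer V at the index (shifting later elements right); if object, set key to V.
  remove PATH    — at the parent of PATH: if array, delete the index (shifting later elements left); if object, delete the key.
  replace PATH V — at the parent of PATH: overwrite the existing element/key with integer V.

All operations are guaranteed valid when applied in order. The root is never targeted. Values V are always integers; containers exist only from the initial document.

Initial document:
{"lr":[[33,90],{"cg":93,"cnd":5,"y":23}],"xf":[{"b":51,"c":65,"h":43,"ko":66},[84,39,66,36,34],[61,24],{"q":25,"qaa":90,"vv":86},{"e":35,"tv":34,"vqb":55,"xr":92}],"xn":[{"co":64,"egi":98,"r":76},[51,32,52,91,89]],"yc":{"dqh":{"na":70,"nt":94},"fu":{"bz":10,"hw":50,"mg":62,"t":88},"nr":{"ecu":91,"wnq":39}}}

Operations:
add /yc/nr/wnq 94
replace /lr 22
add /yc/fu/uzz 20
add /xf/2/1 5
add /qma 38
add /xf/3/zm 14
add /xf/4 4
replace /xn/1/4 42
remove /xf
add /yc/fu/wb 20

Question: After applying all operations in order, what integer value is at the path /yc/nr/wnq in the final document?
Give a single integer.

Answer: 94

Derivation:
After op 1 (add /yc/nr/wnq 94): {"lr":[[33,90],{"cg":93,"cnd":5,"y":23}],"xf":[{"b":51,"c":65,"h":43,"ko":66},[84,39,66,36,34],[61,24],{"q":25,"qaa":90,"vv":86},{"e":35,"tv":34,"vqb":55,"xr":92}],"xn":[{"co":64,"egi":98,"r":76},[51,32,52,91,89]],"yc":{"dqh":{"na":70,"nt":94},"fu":{"bz":10,"hw":50,"mg":62,"t":88},"nr":{"ecu":91,"wnq":94}}}
After op 2 (replace /lr 22): {"lr":22,"xf":[{"b":51,"c":65,"h":43,"ko":66},[84,39,66,36,34],[61,24],{"q":25,"qaa":90,"vv":86},{"e":35,"tv":34,"vqb":55,"xr":92}],"xn":[{"co":64,"egi":98,"r":76},[51,32,52,91,89]],"yc":{"dqh":{"na":70,"nt":94},"fu":{"bz":10,"hw":50,"mg":62,"t":88},"nr":{"ecu":91,"wnq":94}}}
After op 3 (add /yc/fu/uzz 20): {"lr":22,"xf":[{"b":51,"c":65,"h":43,"ko":66},[84,39,66,36,34],[61,24],{"q":25,"qaa":90,"vv":86},{"e":35,"tv":34,"vqb":55,"xr":92}],"xn":[{"co":64,"egi":98,"r":76},[51,32,52,91,89]],"yc":{"dqh":{"na":70,"nt":94},"fu":{"bz":10,"hw":50,"mg":62,"t":88,"uzz":20},"nr":{"ecu":91,"wnq":94}}}
After op 4 (add /xf/2/1 5): {"lr":22,"xf":[{"b":51,"c":65,"h":43,"ko":66},[84,39,66,36,34],[61,5,24],{"q":25,"qaa":90,"vv":86},{"e":35,"tv":34,"vqb":55,"xr":92}],"xn":[{"co":64,"egi":98,"r":76},[51,32,52,91,89]],"yc":{"dqh":{"na":70,"nt":94},"fu":{"bz":10,"hw":50,"mg":62,"t":88,"uzz":20},"nr":{"ecu":91,"wnq":94}}}
After op 5 (add /qma 38): {"lr":22,"qma":38,"xf":[{"b":51,"c":65,"h":43,"ko":66},[84,39,66,36,34],[61,5,24],{"q":25,"qaa":90,"vv":86},{"e":35,"tv":34,"vqb":55,"xr":92}],"xn":[{"co":64,"egi":98,"r":76},[51,32,52,91,89]],"yc":{"dqh":{"na":70,"nt":94},"fu":{"bz":10,"hw":50,"mg":62,"t":88,"uzz":20},"nr":{"ecu":91,"wnq":94}}}
After op 6 (add /xf/3/zm 14): {"lr":22,"qma":38,"xf":[{"b":51,"c":65,"h":43,"ko":66},[84,39,66,36,34],[61,5,24],{"q":25,"qaa":90,"vv":86,"zm":14},{"e":35,"tv":34,"vqb":55,"xr":92}],"xn":[{"co":64,"egi":98,"r":76},[51,32,52,91,89]],"yc":{"dqh":{"na":70,"nt":94},"fu":{"bz":10,"hw":50,"mg":62,"t":88,"uzz":20},"nr":{"ecu":91,"wnq":94}}}
After op 7 (add /xf/4 4): {"lr":22,"qma":38,"xf":[{"b":51,"c":65,"h":43,"ko":66},[84,39,66,36,34],[61,5,24],{"q":25,"qaa":90,"vv":86,"zm":14},4,{"e":35,"tv":34,"vqb":55,"xr":92}],"xn":[{"co":64,"egi":98,"r":76},[51,32,52,91,89]],"yc":{"dqh":{"na":70,"nt":94},"fu":{"bz":10,"hw":50,"mg":62,"t":88,"uzz":20},"nr":{"ecu":91,"wnq":94}}}
After op 8 (replace /xn/1/4 42): {"lr":22,"qma":38,"xf":[{"b":51,"c":65,"h":43,"ko":66},[84,39,66,36,34],[61,5,24],{"q":25,"qaa":90,"vv":86,"zm":14},4,{"e":35,"tv":34,"vqb":55,"xr":92}],"xn":[{"co":64,"egi":98,"r":76},[51,32,52,91,42]],"yc":{"dqh":{"na":70,"nt":94},"fu":{"bz":10,"hw":50,"mg":62,"t":88,"uzz":20},"nr":{"ecu":91,"wnq":94}}}
After op 9 (remove /xf): {"lr":22,"qma":38,"xn":[{"co":64,"egi":98,"r":76},[51,32,52,91,42]],"yc":{"dqh":{"na":70,"nt":94},"fu":{"bz":10,"hw":50,"mg":62,"t":88,"uzz":20},"nr":{"ecu":91,"wnq":94}}}
After op 10 (add /yc/fu/wb 20): {"lr":22,"qma":38,"xn":[{"co":64,"egi":98,"r":76},[51,32,52,91,42]],"yc":{"dqh":{"na":70,"nt":94},"fu":{"bz":10,"hw":50,"mg":62,"t":88,"uzz":20,"wb":20},"nr":{"ecu":91,"wnq":94}}}
Value at /yc/nr/wnq: 94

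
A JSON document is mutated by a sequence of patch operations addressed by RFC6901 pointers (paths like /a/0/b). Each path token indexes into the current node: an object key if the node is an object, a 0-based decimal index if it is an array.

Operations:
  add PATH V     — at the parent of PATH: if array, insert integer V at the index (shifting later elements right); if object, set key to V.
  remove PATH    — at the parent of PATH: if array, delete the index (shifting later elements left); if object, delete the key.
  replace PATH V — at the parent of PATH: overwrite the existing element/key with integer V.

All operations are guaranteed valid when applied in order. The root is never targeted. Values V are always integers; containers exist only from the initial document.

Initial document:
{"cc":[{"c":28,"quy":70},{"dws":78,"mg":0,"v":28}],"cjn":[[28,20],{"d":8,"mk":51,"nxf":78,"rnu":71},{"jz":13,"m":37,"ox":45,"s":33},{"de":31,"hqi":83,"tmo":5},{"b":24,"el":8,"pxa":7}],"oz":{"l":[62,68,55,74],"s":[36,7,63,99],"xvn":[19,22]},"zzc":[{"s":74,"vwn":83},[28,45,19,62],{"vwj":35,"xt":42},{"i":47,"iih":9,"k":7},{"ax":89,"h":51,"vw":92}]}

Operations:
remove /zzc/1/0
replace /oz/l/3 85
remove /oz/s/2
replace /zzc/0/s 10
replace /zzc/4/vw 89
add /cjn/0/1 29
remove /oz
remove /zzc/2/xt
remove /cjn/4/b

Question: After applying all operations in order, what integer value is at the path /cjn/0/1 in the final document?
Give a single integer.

Answer: 29

Derivation:
After op 1 (remove /zzc/1/0): {"cc":[{"c":28,"quy":70},{"dws":78,"mg":0,"v":28}],"cjn":[[28,20],{"d":8,"mk":51,"nxf":78,"rnu":71},{"jz":13,"m":37,"ox":45,"s":33},{"de":31,"hqi":83,"tmo":5},{"b":24,"el":8,"pxa":7}],"oz":{"l":[62,68,55,74],"s":[36,7,63,99],"xvn":[19,22]},"zzc":[{"s":74,"vwn":83},[45,19,62],{"vwj":35,"xt":42},{"i":47,"iih":9,"k":7},{"ax":89,"h":51,"vw":92}]}
After op 2 (replace /oz/l/3 85): {"cc":[{"c":28,"quy":70},{"dws":78,"mg":0,"v":28}],"cjn":[[28,20],{"d":8,"mk":51,"nxf":78,"rnu":71},{"jz":13,"m":37,"ox":45,"s":33},{"de":31,"hqi":83,"tmo":5},{"b":24,"el":8,"pxa":7}],"oz":{"l":[62,68,55,85],"s":[36,7,63,99],"xvn":[19,22]},"zzc":[{"s":74,"vwn":83},[45,19,62],{"vwj":35,"xt":42},{"i":47,"iih":9,"k":7},{"ax":89,"h":51,"vw":92}]}
After op 3 (remove /oz/s/2): {"cc":[{"c":28,"quy":70},{"dws":78,"mg":0,"v":28}],"cjn":[[28,20],{"d":8,"mk":51,"nxf":78,"rnu":71},{"jz":13,"m":37,"ox":45,"s":33},{"de":31,"hqi":83,"tmo":5},{"b":24,"el":8,"pxa":7}],"oz":{"l":[62,68,55,85],"s":[36,7,99],"xvn":[19,22]},"zzc":[{"s":74,"vwn":83},[45,19,62],{"vwj":35,"xt":42},{"i":47,"iih":9,"k":7},{"ax":89,"h":51,"vw":92}]}
After op 4 (replace /zzc/0/s 10): {"cc":[{"c":28,"quy":70},{"dws":78,"mg":0,"v":28}],"cjn":[[28,20],{"d":8,"mk":51,"nxf":78,"rnu":71},{"jz":13,"m":37,"ox":45,"s":33},{"de":31,"hqi":83,"tmo":5},{"b":24,"el":8,"pxa":7}],"oz":{"l":[62,68,55,85],"s":[36,7,99],"xvn":[19,22]},"zzc":[{"s":10,"vwn":83},[45,19,62],{"vwj":35,"xt":42},{"i":47,"iih":9,"k":7},{"ax":89,"h":51,"vw":92}]}
After op 5 (replace /zzc/4/vw 89): {"cc":[{"c":28,"quy":70},{"dws":78,"mg":0,"v":28}],"cjn":[[28,20],{"d":8,"mk":51,"nxf":78,"rnu":71},{"jz":13,"m":37,"ox":45,"s":33},{"de":31,"hqi":83,"tmo":5},{"b":24,"el":8,"pxa":7}],"oz":{"l":[62,68,55,85],"s":[36,7,99],"xvn":[19,22]},"zzc":[{"s":10,"vwn":83},[45,19,62],{"vwj":35,"xt":42},{"i":47,"iih":9,"k":7},{"ax":89,"h":51,"vw":89}]}
After op 6 (add /cjn/0/1 29): {"cc":[{"c":28,"quy":70},{"dws":78,"mg":0,"v":28}],"cjn":[[28,29,20],{"d":8,"mk":51,"nxf":78,"rnu":71},{"jz":13,"m":37,"ox":45,"s":33},{"de":31,"hqi":83,"tmo":5},{"b":24,"el":8,"pxa":7}],"oz":{"l":[62,68,55,85],"s":[36,7,99],"xvn":[19,22]},"zzc":[{"s":10,"vwn":83},[45,19,62],{"vwj":35,"xt":42},{"i":47,"iih":9,"k":7},{"ax":89,"h":51,"vw":89}]}
After op 7 (remove /oz): {"cc":[{"c":28,"quy":70},{"dws":78,"mg":0,"v":28}],"cjn":[[28,29,20],{"d":8,"mk":51,"nxf":78,"rnu":71},{"jz":13,"m":37,"ox":45,"s":33},{"de":31,"hqi":83,"tmo":5},{"b":24,"el":8,"pxa":7}],"zzc":[{"s":10,"vwn":83},[45,19,62],{"vwj":35,"xt":42},{"i":47,"iih":9,"k":7},{"ax":89,"h":51,"vw":89}]}
After op 8 (remove /zzc/2/xt): {"cc":[{"c":28,"quy":70},{"dws":78,"mg":0,"v":28}],"cjn":[[28,29,20],{"d":8,"mk":51,"nxf":78,"rnu":71},{"jz":13,"m":37,"ox":45,"s":33},{"de":31,"hqi":83,"tmo":5},{"b":24,"el":8,"pxa":7}],"zzc":[{"s":10,"vwn":83},[45,19,62],{"vwj":35},{"i":47,"iih":9,"k":7},{"ax":89,"h":51,"vw":89}]}
After op 9 (remove /cjn/4/b): {"cc":[{"c":28,"quy":70},{"dws":78,"mg":0,"v":28}],"cjn":[[28,29,20],{"d":8,"mk":51,"nxf":78,"rnu":71},{"jz":13,"m":37,"ox":45,"s":33},{"de":31,"hqi":83,"tmo":5},{"el":8,"pxa":7}],"zzc":[{"s":10,"vwn":83},[45,19,62],{"vwj":35},{"i":47,"iih":9,"k":7},{"ax":89,"h":51,"vw":89}]}
Value at /cjn/0/1: 29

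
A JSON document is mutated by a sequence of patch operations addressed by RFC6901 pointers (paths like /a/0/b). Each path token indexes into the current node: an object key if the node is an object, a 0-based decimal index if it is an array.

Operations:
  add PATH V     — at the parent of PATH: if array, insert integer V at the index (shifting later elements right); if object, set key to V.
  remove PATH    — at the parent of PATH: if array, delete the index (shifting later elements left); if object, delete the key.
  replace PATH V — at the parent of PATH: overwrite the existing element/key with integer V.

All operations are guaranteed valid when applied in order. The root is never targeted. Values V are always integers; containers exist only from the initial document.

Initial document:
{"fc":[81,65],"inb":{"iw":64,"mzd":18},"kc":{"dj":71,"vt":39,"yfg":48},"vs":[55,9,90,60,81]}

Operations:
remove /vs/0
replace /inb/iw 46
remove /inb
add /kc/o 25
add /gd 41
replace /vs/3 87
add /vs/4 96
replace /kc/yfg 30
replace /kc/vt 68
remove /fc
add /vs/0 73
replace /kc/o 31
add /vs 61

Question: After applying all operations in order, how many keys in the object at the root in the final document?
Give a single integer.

Answer: 3

Derivation:
After op 1 (remove /vs/0): {"fc":[81,65],"inb":{"iw":64,"mzd":18},"kc":{"dj":71,"vt":39,"yfg":48},"vs":[9,90,60,81]}
After op 2 (replace /inb/iw 46): {"fc":[81,65],"inb":{"iw":46,"mzd":18},"kc":{"dj":71,"vt":39,"yfg":48},"vs":[9,90,60,81]}
After op 3 (remove /inb): {"fc":[81,65],"kc":{"dj":71,"vt":39,"yfg":48},"vs":[9,90,60,81]}
After op 4 (add /kc/o 25): {"fc":[81,65],"kc":{"dj":71,"o":25,"vt":39,"yfg":48},"vs":[9,90,60,81]}
After op 5 (add /gd 41): {"fc":[81,65],"gd":41,"kc":{"dj":71,"o":25,"vt":39,"yfg":48},"vs":[9,90,60,81]}
After op 6 (replace /vs/3 87): {"fc":[81,65],"gd":41,"kc":{"dj":71,"o":25,"vt":39,"yfg":48},"vs":[9,90,60,87]}
After op 7 (add /vs/4 96): {"fc":[81,65],"gd":41,"kc":{"dj":71,"o":25,"vt":39,"yfg":48},"vs":[9,90,60,87,96]}
After op 8 (replace /kc/yfg 30): {"fc":[81,65],"gd":41,"kc":{"dj":71,"o":25,"vt":39,"yfg":30},"vs":[9,90,60,87,96]}
After op 9 (replace /kc/vt 68): {"fc":[81,65],"gd":41,"kc":{"dj":71,"o":25,"vt":68,"yfg":30},"vs":[9,90,60,87,96]}
After op 10 (remove /fc): {"gd":41,"kc":{"dj":71,"o":25,"vt":68,"yfg":30},"vs":[9,90,60,87,96]}
After op 11 (add /vs/0 73): {"gd":41,"kc":{"dj":71,"o":25,"vt":68,"yfg":30},"vs":[73,9,90,60,87,96]}
After op 12 (replace /kc/o 31): {"gd":41,"kc":{"dj":71,"o":31,"vt":68,"yfg":30},"vs":[73,9,90,60,87,96]}
After op 13 (add /vs 61): {"gd":41,"kc":{"dj":71,"o":31,"vt":68,"yfg":30},"vs":61}
Size at the root: 3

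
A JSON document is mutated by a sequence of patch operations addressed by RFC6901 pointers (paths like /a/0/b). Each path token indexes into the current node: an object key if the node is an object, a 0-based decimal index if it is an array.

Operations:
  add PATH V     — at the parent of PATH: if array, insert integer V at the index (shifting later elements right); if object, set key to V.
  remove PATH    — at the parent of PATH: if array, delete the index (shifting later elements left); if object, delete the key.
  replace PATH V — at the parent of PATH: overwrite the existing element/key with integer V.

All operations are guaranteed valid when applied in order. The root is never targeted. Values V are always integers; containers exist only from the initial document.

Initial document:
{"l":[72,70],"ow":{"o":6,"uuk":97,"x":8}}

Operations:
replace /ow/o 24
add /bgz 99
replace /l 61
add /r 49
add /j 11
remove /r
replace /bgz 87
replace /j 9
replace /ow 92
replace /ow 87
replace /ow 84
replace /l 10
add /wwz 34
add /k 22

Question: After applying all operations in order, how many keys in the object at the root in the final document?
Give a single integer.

Answer: 6

Derivation:
After op 1 (replace /ow/o 24): {"l":[72,70],"ow":{"o":24,"uuk":97,"x":8}}
After op 2 (add /bgz 99): {"bgz":99,"l":[72,70],"ow":{"o":24,"uuk":97,"x":8}}
After op 3 (replace /l 61): {"bgz":99,"l":61,"ow":{"o":24,"uuk":97,"x":8}}
After op 4 (add /r 49): {"bgz":99,"l":61,"ow":{"o":24,"uuk":97,"x":8},"r":49}
After op 5 (add /j 11): {"bgz":99,"j":11,"l":61,"ow":{"o":24,"uuk":97,"x":8},"r":49}
After op 6 (remove /r): {"bgz":99,"j":11,"l":61,"ow":{"o":24,"uuk":97,"x":8}}
After op 7 (replace /bgz 87): {"bgz":87,"j":11,"l":61,"ow":{"o":24,"uuk":97,"x":8}}
After op 8 (replace /j 9): {"bgz":87,"j":9,"l":61,"ow":{"o":24,"uuk":97,"x":8}}
After op 9 (replace /ow 92): {"bgz":87,"j":9,"l":61,"ow":92}
After op 10 (replace /ow 87): {"bgz":87,"j":9,"l":61,"ow":87}
After op 11 (replace /ow 84): {"bgz":87,"j":9,"l":61,"ow":84}
After op 12 (replace /l 10): {"bgz":87,"j":9,"l":10,"ow":84}
After op 13 (add /wwz 34): {"bgz":87,"j":9,"l":10,"ow":84,"wwz":34}
After op 14 (add /k 22): {"bgz":87,"j":9,"k":22,"l":10,"ow":84,"wwz":34}
Size at the root: 6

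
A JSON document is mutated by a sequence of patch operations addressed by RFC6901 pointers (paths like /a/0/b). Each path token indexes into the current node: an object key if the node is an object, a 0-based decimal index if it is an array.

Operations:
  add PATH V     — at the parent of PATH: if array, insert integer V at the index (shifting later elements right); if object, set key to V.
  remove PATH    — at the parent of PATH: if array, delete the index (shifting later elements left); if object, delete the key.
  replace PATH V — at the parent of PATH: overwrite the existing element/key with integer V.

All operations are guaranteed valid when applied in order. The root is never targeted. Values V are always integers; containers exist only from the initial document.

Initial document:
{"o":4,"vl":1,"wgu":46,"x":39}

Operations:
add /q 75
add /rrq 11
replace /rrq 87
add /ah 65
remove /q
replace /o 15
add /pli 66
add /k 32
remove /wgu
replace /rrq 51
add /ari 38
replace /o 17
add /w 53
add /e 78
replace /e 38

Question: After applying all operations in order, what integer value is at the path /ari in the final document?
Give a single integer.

Answer: 38

Derivation:
After op 1 (add /q 75): {"o":4,"q":75,"vl":1,"wgu":46,"x":39}
After op 2 (add /rrq 11): {"o":4,"q":75,"rrq":11,"vl":1,"wgu":46,"x":39}
After op 3 (replace /rrq 87): {"o":4,"q":75,"rrq":87,"vl":1,"wgu":46,"x":39}
After op 4 (add /ah 65): {"ah":65,"o":4,"q":75,"rrq":87,"vl":1,"wgu":46,"x":39}
After op 5 (remove /q): {"ah":65,"o":4,"rrq":87,"vl":1,"wgu":46,"x":39}
After op 6 (replace /o 15): {"ah":65,"o":15,"rrq":87,"vl":1,"wgu":46,"x":39}
After op 7 (add /pli 66): {"ah":65,"o":15,"pli":66,"rrq":87,"vl":1,"wgu":46,"x":39}
After op 8 (add /k 32): {"ah":65,"k":32,"o":15,"pli":66,"rrq":87,"vl":1,"wgu":46,"x":39}
After op 9 (remove /wgu): {"ah":65,"k":32,"o":15,"pli":66,"rrq":87,"vl":1,"x":39}
After op 10 (replace /rrq 51): {"ah":65,"k":32,"o":15,"pli":66,"rrq":51,"vl":1,"x":39}
After op 11 (add /ari 38): {"ah":65,"ari":38,"k":32,"o":15,"pli":66,"rrq":51,"vl":1,"x":39}
After op 12 (replace /o 17): {"ah":65,"ari":38,"k":32,"o":17,"pli":66,"rrq":51,"vl":1,"x":39}
After op 13 (add /w 53): {"ah":65,"ari":38,"k":32,"o":17,"pli":66,"rrq":51,"vl":1,"w":53,"x":39}
After op 14 (add /e 78): {"ah":65,"ari":38,"e":78,"k":32,"o":17,"pli":66,"rrq":51,"vl":1,"w":53,"x":39}
After op 15 (replace /e 38): {"ah":65,"ari":38,"e":38,"k":32,"o":17,"pli":66,"rrq":51,"vl":1,"w":53,"x":39}
Value at /ari: 38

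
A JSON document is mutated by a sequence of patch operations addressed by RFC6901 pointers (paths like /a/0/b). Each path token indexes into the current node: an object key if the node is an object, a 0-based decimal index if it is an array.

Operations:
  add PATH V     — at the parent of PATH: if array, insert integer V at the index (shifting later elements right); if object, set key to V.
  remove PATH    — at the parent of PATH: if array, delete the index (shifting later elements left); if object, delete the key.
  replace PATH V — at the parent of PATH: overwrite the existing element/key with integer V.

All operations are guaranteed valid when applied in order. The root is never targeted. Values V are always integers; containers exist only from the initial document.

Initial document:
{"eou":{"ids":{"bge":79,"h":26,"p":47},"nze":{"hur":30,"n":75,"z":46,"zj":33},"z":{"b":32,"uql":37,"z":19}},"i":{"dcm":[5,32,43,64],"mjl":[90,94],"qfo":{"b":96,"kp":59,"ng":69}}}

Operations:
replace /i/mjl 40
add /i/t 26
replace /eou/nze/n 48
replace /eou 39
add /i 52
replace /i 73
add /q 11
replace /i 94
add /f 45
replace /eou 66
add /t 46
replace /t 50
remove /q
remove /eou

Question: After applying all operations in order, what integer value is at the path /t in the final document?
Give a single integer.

Answer: 50

Derivation:
After op 1 (replace /i/mjl 40): {"eou":{"ids":{"bge":79,"h":26,"p":47},"nze":{"hur":30,"n":75,"z":46,"zj":33},"z":{"b":32,"uql":37,"z":19}},"i":{"dcm":[5,32,43,64],"mjl":40,"qfo":{"b":96,"kp":59,"ng":69}}}
After op 2 (add /i/t 26): {"eou":{"ids":{"bge":79,"h":26,"p":47},"nze":{"hur":30,"n":75,"z":46,"zj":33},"z":{"b":32,"uql":37,"z":19}},"i":{"dcm":[5,32,43,64],"mjl":40,"qfo":{"b":96,"kp":59,"ng":69},"t":26}}
After op 3 (replace /eou/nze/n 48): {"eou":{"ids":{"bge":79,"h":26,"p":47},"nze":{"hur":30,"n":48,"z":46,"zj":33},"z":{"b":32,"uql":37,"z":19}},"i":{"dcm":[5,32,43,64],"mjl":40,"qfo":{"b":96,"kp":59,"ng":69},"t":26}}
After op 4 (replace /eou 39): {"eou":39,"i":{"dcm":[5,32,43,64],"mjl":40,"qfo":{"b":96,"kp":59,"ng":69},"t":26}}
After op 5 (add /i 52): {"eou":39,"i":52}
After op 6 (replace /i 73): {"eou":39,"i":73}
After op 7 (add /q 11): {"eou":39,"i":73,"q":11}
After op 8 (replace /i 94): {"eou":39,"i":94,"q":11}
After op 9 (add /f 45): {"eou":39,"f":45,"i":94,"q":11}
After op 10 (replace /eou 66): {"eou":66,"f":45,"i":94,"q":11}
After op 11 (add /t 46): {"eou":66,"f":45,"i":94,"q":11,"t":46}
After op 12 (replace /t 50): {"eou":66,"f":45,"i":94,"q":11,"t":50}
After op 13 (remove /q): {"eou":66,"f":45,"i":94,"t":50}
After op 14 (remove /eou): {"f":45,"i":94,"t":50}
Value at /t: 50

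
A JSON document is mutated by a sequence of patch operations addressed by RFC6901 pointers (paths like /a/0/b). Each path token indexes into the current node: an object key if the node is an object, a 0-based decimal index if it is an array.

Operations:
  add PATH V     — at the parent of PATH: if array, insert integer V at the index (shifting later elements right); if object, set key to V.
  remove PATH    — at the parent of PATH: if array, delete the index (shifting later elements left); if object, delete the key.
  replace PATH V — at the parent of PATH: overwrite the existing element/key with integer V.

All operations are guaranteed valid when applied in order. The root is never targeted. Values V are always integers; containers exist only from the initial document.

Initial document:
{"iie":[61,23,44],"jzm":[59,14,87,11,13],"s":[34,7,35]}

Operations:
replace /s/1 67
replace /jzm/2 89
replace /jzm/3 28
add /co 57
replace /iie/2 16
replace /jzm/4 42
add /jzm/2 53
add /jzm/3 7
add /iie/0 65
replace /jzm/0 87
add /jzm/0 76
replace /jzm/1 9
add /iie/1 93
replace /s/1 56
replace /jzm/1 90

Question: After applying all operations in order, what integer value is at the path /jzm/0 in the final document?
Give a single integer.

Answer: 76

Derivation:
After op 1 (replace /s/1 67): {"iie":[61,23,44],"jzm":[59,14,87,11,13],"s":[34,67,35]}
After op 2 (replace /jzm/2 89): {"iie":[61,23,44],"jzm":[59,14,89,11,13],"s":[34,67,35]}
After op 3 (replace /jzm/3 28): {"iie":[61,23,44],"jzm":[59,14,89,28,13],"s":[34,67,35]}
After op 4 (add /co 57): {"co":57,"iie":[61,23,44],"jzm":[59,14,89,28,13],"s":[34,67,35]}
After op 5 (replace /iie/2 16): {"co":57,"iie":[61,23,16],"jzm":[59,14,89,28,13],"s":[34,67,35]}
After op 6 (replace /jzm/4 42): {"co":57,"iie":[61,23,16],"jzm":[59,14,89,28,42],"s":[34,67,35]}
After op 7 (add /jzm/2 53): {"co":57,"iie":[61,23,16],"jzm":[59,14,53,89,28,42],"s":[34,67,35]}
After op 8 (add /jzm/3 7): {"co":57,"iie":[61,23,16],"jzm":[59,14,53,7,89,28,42],"s":[34,67,35]}
After op 9 (add /iie/0 65): {"co":57,"iie":[65,61,23,16],"jzm":[59,14,53,7,89,28,42],"s":[34,67,35]}
After op 10 (replace /jzm/0 87): {"co":57,"iie":[65,61,23,16],"jzm":[87,14,53,7,89,28,42],"s":[34,67,35]}
After op 11 (add /jzm/0 76): {"co":57,"iie":[65,61,23,16],"jzm":[76,87,14,53,7,89,28,42],"s":[34,67,35]}
After op 12 (replace /jzm/1 9): {"co":57,"iie":[65,61,23,16],"jzm":[76,9,14,53,7,89,28,42],"s":[34,67,35]}
After op 13 (add /iie/1 93): {"co":57,"iie":[65,93,61,23,16],"jzm":[76,9,14,53,7,89,28,42],"s":[34,67,35]}
After op 14 (replace /s/1 56): {"co":57,"iie":[65,93,61,23,16],"jzm":[76,9,14,53,7,89,28,42],"s":[34,56,35]}
After op 15 (replace /jzm/1 90): {"co":57,"iie":[65,93,61,23,16],"jzm":[76,90,14,53,7,89,28,42],"s":[34,56,35]}
Value at /jzm/0: 76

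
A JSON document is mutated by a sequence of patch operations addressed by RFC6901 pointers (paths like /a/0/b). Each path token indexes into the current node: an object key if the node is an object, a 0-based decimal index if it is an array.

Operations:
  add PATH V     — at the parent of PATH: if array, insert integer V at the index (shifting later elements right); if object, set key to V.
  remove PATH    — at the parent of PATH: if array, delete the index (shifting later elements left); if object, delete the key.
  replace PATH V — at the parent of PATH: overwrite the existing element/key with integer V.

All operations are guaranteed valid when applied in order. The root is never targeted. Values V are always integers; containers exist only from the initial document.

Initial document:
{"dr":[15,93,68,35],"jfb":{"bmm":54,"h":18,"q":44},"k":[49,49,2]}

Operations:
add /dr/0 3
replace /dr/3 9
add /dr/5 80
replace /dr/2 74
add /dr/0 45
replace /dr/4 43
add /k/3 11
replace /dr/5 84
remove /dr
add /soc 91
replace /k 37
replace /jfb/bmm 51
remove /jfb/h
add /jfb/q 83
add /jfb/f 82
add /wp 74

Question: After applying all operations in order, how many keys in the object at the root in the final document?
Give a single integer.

Answer: 4

Derivation:
After op 1 (add /dr/0 3): {"dr":[3,15,93,68,35],"jfb":{"bmm":54,"h":18,"q":44},"k":[49,49,2]}
After op 2 (replace /dr/3 9): {"dr":[3,15,93,9,35],"jfb":{"bmm":54,"h":18,"q":44},"k":[49,49,2]}
After op 3 (add /dr/5 80): {"dr":[3,15,93,9,35,80],"jfb":{"bmm":54,"h":18,"q":44},"k":[49,49,2]}
After op 4 (replace /dr/2 74): {"dr":[3,15,74,9,35,80],"jfb":{"bmm":54,"h":18,"q":44},"k":[49,49,2]}
After op 5 (add /dr/0 45): {"dr":[45,3,15,74,9,35,80],"jfb":{"bmm":54,"h":18,"q":44},"k":[49,49,2]}
After op 6 (replace /dr/4 43): {"dr":[45,3,15,74,43,35,80],"jfb":{"bmm":54,"h":18,"q":44},"k":[49,49,2]}
After op 7 (add /k/3 11): {"dr":[45,3,15,74,43,35,80],"jfb":{"bmm":54,"h":18,"q":44},"k":[49,49,2,11]}
After op 8 (replace /dr/5 84): {"dr":[45,3,15,74,43,84,80],"jfb":{"bmm":54,"h":18,"q":44},"k":[49,49,2,11]}
After op 9 (remove /dr): {"jfb":{"bmm":54,"h":18,"q":44},"k":[49,49,2,11]}
After op 10 (add /soc 91): {"jfb":{"bmm":54,"h":18,"q":44},"k":[49,49,2,11],"soc":91}
After op 11 (replace /k 37): {"jfb":{"bmm":54,"h":18,"q":44},"k":37,"soc":91}
After op 12 (replace /jfb/bmm 51): {"jfb":{"bmm":51,"h":18,"q":44},"k":37,"soc":91}
After op 13 (remove /jfb/h): {"jfb":{"bmm":51,"q":44},"k":37,"soc":91}
After op 14 (add /jfb/q 83): {"jfb":{"bmm":51,"q":83},"k":37,"soc":91}
After op 15 (add /jfb/f 82): {"jfb":{"bmm":51,"f":82,"q":83},"k":37,"soc":91}
After op 16 (add /wp 74): {"jfb":{"bmm":51,"f":82,"q":83},"k":37,"soc":91,"wp":74}
Size at the root: 4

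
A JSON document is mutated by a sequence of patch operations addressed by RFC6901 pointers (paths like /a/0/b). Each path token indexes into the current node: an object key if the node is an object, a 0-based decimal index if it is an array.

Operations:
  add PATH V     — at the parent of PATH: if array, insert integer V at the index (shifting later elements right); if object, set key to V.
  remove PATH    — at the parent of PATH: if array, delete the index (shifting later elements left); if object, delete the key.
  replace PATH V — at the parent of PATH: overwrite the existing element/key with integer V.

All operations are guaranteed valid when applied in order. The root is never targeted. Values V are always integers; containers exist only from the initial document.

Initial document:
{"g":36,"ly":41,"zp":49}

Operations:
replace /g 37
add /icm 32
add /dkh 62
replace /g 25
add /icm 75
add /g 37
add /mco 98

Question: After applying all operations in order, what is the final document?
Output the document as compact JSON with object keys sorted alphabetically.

After op 1 (replace /g 37): {"g":37,"ly":41,"zp":49}
After op 2 (add /icm 32): {"g":37,"icm":32,"ly":41,"zp":49}
After op 3 (add /dkh 62): {"dkh":62,"g":37,"icm":32,"ly":41,"zp":49}
After op 4 (replace /g 25): {"dkh":62,"g":25,"icm":32,"ly":41,"zp":49}
After op 5 (add /icm 75): {"dkh":62,"g":25,"icm":75,"ly":41,"zp":49}
After op 6 (add /g 37): {"dkh":62,"g":37,"icm":75,"ly":41,"zp":49}
After op 7 (add /mco 98): {"dkh":62,"g":37,"icm":75,"ly":41,"mco":98,"zp":49}

Answer: {"dkh":62,"g":37,"icm":75,"ly":41,"mco":98,"zp":49}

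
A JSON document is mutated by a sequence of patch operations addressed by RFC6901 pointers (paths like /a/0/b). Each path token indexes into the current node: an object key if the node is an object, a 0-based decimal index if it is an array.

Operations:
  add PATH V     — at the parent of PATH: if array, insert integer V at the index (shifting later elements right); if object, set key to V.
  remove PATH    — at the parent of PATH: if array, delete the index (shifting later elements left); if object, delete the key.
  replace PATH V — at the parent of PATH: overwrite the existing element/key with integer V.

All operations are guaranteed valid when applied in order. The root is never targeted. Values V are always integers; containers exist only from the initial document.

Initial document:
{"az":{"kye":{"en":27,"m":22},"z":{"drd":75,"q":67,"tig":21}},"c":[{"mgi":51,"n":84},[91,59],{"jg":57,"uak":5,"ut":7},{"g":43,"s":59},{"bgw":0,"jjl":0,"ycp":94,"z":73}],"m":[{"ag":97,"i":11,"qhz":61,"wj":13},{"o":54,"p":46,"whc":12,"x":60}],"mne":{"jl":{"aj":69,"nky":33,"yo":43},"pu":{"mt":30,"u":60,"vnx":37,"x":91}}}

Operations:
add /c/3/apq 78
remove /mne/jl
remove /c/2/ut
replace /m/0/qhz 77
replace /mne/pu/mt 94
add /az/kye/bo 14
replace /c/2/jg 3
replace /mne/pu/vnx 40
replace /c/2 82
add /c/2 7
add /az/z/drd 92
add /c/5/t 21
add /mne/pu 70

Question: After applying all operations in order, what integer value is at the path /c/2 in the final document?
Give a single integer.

Answer: 7

Derivation:
After op 1 (add /c/3/apq 78): {"az":{"kye":{"en":27,"m":22},"z":{"drd":75,"q":67,"tig":21}},"c":[{"mgi":51,"n":84},[91,59],{"jg":57,"uak":5,"ut":7},{"apq":78,"g":43,"s":59},{"bgw":0,"jjl":0,"ycp":94,"z":73}],"m":[{"ag":97,"i":11,"qhz":61,"wj":13},{"o":54,"p":46,"whc":12,"x":60}],"mne":{"jl":{"aj":69,"nky":33,"yo":43},"pu":{"mt":30,"u":60,"vnx":37,"x":91}}}
After op 2 (remove /mne/jl): {"az":{"kye":{"en":27,"m":22},"z":{"drd":75,"q":67,"tig":21}},"c":[{"mgi":51,"n":84},[91,59],{"jg":57,"uak":5,"ut":7},{"apq":78,"g":43,"s":59},{"bgw":0,"jjl":0,"ycp":94,"z":73}],"m":[{"ag":97,"i":11,"qhz":61,"wj":13},{"o":54,"p":46,"whc":12,"x":60}],"mne":{"pu":{"mt":30,"u":60,"vnx":37,"x":91}}}
After op 3 (remove /c/2/ut): {"az":{"kye":{"en":27,"m":22},"z":{"drd":75,"q":67,"tig":21}},"c":[{"mgi":51,"n":84},[91,59],{"jg":57,"uak":5},{"apq":78,"g":43,"s":59},{"bgw":0,"jjl":0,"ycp":94,"z":73}],"m":[{"ag":97,"i":11,"qhz":61,"wj":13},{"o":54,"p":46,"whc":12,"x":60}],"mne":{"pu":{"mt":30,"u":60,"vnx":37,"x":91}}}
After op 4 (replace /m/0/qhz 77): {"az":{"kye":{"en":27,"m":22},"z":{"drd":75,"q":67,"tig":21}},"c":[{"mgi":51,"n":84},[91,59],{"jg":57,"uak":5},{"apq":78,"g":43,"s":59},{"bgw":0,"jjl":0,"ycp":94,"z":73}],"m":[{"ag":97,"i":11,"qhz":77,"wj":13},{"o":54,"p":46,"whc":12,"x":60}],"mne":{"pu":{"mt":30,"u":60,"vnx":37,"x":91}}}
After op 5 (replace /mne/pu/mt 94): {"az":{"kye":{"en":27,"m":22},"z":{"drd":75,"q":67,"tig":21}},"c":[{"mgi":51,"n":84},[91,59],{"jg":57,"uak":5},{"apq":78,"g":43,"s":59},{"bgw":0,"jjl":0,"ycp":94,"z":73}],"m":[{"ag":97,"i":11,"qhz":77,"wj":13},{"o":54,"p":46,"whc":12,"x":60}],"mne":{"pu":{"mt":94,"u":60,"vnx":37,"x":91}}}
After op 6 (add /az/kye/bo 14): {"az":{"kye":{"bo":14,"en":27,"m":22},"z":{"drd":75,"q":67,"tig":21}},"c":[{"mgi":51,"n":84},[91,59],{"jg":57,"uak":5},{"apq":78,"g":43,"s":59},{"bgw":0,"jjl":0,"ycp":94,"z":73}],"m":[{"ag":97,"i":11,"qhz":77,"wj":13},{"o":54,"p":46,"whc":12,"x":60}],"mne":{"pu":{"mt":94,"u":60,"vnx":37,"x":91}}}
After op 7 (replace /c/2/jg 3): {"az":{"kye":{"bo":14,"en":27,"m":22},"z":{"drd":75,"q":67,"tig":21}},"c":[{"mgi":51,"n":84},[91,59],{"jg":3,"uak":5},{"apq":78,"g":43,"s":59},{"bgw":0,"jjl":0,"ycp":94,"z":73}],"m":[{"ag":97,"i":11,"qhz":77,"wj":13},{"o":54,"p":46,"whc":12,"x":60}],"mne":{"pu":{"mt":94,"u":60,"vnx":37,"x":91}}}
After op 8 (replace /mne/pu/vnx 40): {"az":{"kye":{"bo":14,"en":27,"m":22},"z":{"drd":75,"q":67,"tig":21}},"c":[{"mgi":51,"n":84},[91,59],{"jg":3,"uak":5},{"apq":78,"g":43,"s":59},{"bgw":0,"jjl":0,"ycp":94,"z":73}],"m":[{"ag":97,"i":11,"qhz":77,"wj":13},{"o":54,"p":46,"whc":12,"x":60}],"mne":{"pu":{"mt":94,"u":60,"vnx":40,"x":91}}}
After op 9 (replace /c/2 82): {"az":{"kye":{"bo":14,"en":27,"m":22},"z":{"drd":75,"q":67,"tig":21}},"c":[{"mgi":51,"n":84},[91,59],82,{"apq":78,"g":43,"s":59},{"bgw":0,"jjl":0,"ycp":94,"z":73}],"m":[{"ag":97,"i":11,"qhz":77,"wj":13},{"o":54,"p":46,"whc":12,"x":60}],"mne":{"pu":{"mt":94,"u":60,"vnx":40,"x":91}}}
After op 10 (add /c/2 7): {"az":{"kye":{"bo":14,"en":27,"m":22},"z":{"drd":75,"q":67,"tig":21}},"c":[{"mgi":51,"n":84},[91,59],7,82,{"apq":78,"g":43,"s":59},{"bgw":0,"jjl":0,"ycp":94,"z":73}],"m":[{"ag":97,"i":11,"qhz":77,"wj":13},{"o":54,"p":46,"whc":12,"x":60}],"mne":{"pu":{"mt":94,"u":60,"vnx":40,"x":91}}}
After op 11 (add /az/z/drd 92): {"az":{"kye":{"bo":14,"en":27,"m":22},"z":{"drd":92,"q":67,"tig":21}},"c":[{"mgi":51,"n":84},[91,59],7,82,{"apq":78,"g":43,"s":59},{"bgw":0,"jjl":0,"ycp":94,"z":73}],"m":[{"ag":97,"i":11,"qhz":77,"wj":13},{"o":54,"p":46,"whc":12,"x":60}],"mne":{"pu":{"mt":94,"u":60,"vnx":40,"x":91}}}
After op 12 (add /c/5/t 21): {"az":{"kye":{"bo":14,"en":27,"m":22},"z":{"drd":92,"q":67,"tig":21}},"c":[{"mgi":51,"n":84},[91,59],7,82,{"apq":78,"g":43,"s":59},{"bgw":0,"jjl":0,"t":21,"ycp":94,"z":73}],"m":[{"ag":97,"i":11,"qhz":77,"wj":13},{"o":54,"p":46,"whc":12,"x":60}],"mne":{"pu":{"mt":94,"u":60,"vnx":40,"x":91}}}
After op 13 (add /mne/pu 70): {"az":{"kye":{"bo":14,"en":27,"m":22},"z":{"drd":92,"q":67,"tig":21}},"c":[{"mgi":51,"n":84},[91,59],7,82,{"apq":78,"g":43,"s":59},{"bgw":0,"jjl":0,"t":21,"ycp":94,"z":73}],"m":[{"ag":97,"i":11,"qhz":77,"wj":13},{"o":54,"p":46,"whc":12,"x":60}],"mne":{"pu":70}}
Value at /c/2: 7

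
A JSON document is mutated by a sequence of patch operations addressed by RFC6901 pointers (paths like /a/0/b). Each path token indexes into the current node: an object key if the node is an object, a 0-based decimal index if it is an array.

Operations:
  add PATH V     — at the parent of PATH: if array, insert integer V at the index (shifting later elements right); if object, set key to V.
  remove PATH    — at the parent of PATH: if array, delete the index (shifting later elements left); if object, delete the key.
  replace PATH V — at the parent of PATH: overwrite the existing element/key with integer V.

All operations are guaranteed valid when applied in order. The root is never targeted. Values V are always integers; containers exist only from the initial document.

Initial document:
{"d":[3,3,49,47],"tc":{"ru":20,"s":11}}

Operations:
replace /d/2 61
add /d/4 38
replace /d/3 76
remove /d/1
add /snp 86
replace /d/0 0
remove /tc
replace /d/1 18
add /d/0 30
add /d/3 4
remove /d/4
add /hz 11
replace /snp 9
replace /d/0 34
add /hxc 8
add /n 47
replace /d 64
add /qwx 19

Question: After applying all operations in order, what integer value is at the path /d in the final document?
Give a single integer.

Answer: 64

Derivation:
After op 1 (replace /d/2 61): {"d":[3,3,61,47],"tc":{"ru":20,"s":11}}
After op 2 (add /d/4 38): {"d":[3,3,61,47,38],"tc":{"ru":20,"s":11}}
After op 3 (replace /d/3 76): {"d":[3,3,61,76,38],"tc":{"ru":20,"s":11}}
After op 4 (remove /d/1): {"d":[3,61,76,38],"tc":{"ru":20,"s":11}}
After op 5 (add /snp 86): {"d":[3,61,76,38],"snp":86,"tc":{"ru":20,"s":11}}
After op 6 (replace /d/0 0): {"d":[0,61,76,38],"snp":86,"tc":{"ru":20,"s":11}}
After op 7 (remove /tc): {"d":[0,61,76,38],"snp":86}
After op 8 (replace /d/1 18): {"d":[0,18,76,38],"snp":86}
After op 9 (add /d/0 30): {"d":[30,0,18,76,38],"snp":86}
After op 10 (add /d/3 4): {"d":[30,0,18,4,76,38],"snp":86}
After op 11 (remove /d/4): {"d":[30,0,18,4,38],"snp":86}
After op 12 (add /hz 11): {"d":[30,0,18,4,38],"hz":11,"snp":86}
After op 13 (replace /snp 9): {"d":[30,0,18,4,38],"hz":11,"snp":9}
After op 14 (replace /d/0 34): {"d":[34,0,18,4,38],"hz":11,"snp":9}
After op 15 (add /hxc 8): {"d":[34,0,18,4,38],"hxc":8,"hz":11,"snp":9}
After op 16 (add /n 47): {"d":[34,0,18,4,38],"hxc":8,"hz":11,"n":47,"snp":9}
After op 17 (replace /d 64): {"d":64,"hxc":8,"hz":11,"n":47,"snp":9}
After op 18 (add /qwx 19): {"d":64,"hxc":8,"hz":11,"n":47,"qwx":19,"snp":9}
Value at /d: 64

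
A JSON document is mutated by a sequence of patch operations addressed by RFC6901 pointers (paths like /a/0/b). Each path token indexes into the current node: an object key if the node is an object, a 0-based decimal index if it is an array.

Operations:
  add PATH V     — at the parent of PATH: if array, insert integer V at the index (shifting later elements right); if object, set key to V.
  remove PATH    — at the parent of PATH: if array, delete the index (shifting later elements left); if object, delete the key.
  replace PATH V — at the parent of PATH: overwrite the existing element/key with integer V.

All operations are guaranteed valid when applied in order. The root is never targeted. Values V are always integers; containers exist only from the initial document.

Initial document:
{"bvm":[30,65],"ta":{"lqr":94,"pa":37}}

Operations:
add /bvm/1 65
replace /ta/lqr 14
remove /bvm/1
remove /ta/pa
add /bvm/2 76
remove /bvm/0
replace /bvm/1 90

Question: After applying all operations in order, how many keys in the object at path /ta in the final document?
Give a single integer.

After op 1 (add /bvm/1 65): {"bvm":[30,65,65],"ta":{"lqr":94,"pa":37}}
After op 2 (replace /ta/lqr 14): {"bvm":[30,65,65],"ta":{"lqr":14,"pa":37}}
After op 3 (remove /bvm/1): {"bvm":[30,65],"ta":{"lqr":14,"pa":37}}
After op 4 (remove /ta/pa): {"bvm":[30,65],"ta":{"lqr":14}}
After op 5 (add /bvm/2 76): {"bvm":[30,65,76],"ta":{"lqr":14}}
After op 6 (remove /bvm/0): {"bvm":[65,76],"ta":{"lqr":14}}
After op 7 (replace /bvm/1 90): {"bvm":[65,90],"ta":{"lqr":14}}
Size at path /ta: 1

Answer: 1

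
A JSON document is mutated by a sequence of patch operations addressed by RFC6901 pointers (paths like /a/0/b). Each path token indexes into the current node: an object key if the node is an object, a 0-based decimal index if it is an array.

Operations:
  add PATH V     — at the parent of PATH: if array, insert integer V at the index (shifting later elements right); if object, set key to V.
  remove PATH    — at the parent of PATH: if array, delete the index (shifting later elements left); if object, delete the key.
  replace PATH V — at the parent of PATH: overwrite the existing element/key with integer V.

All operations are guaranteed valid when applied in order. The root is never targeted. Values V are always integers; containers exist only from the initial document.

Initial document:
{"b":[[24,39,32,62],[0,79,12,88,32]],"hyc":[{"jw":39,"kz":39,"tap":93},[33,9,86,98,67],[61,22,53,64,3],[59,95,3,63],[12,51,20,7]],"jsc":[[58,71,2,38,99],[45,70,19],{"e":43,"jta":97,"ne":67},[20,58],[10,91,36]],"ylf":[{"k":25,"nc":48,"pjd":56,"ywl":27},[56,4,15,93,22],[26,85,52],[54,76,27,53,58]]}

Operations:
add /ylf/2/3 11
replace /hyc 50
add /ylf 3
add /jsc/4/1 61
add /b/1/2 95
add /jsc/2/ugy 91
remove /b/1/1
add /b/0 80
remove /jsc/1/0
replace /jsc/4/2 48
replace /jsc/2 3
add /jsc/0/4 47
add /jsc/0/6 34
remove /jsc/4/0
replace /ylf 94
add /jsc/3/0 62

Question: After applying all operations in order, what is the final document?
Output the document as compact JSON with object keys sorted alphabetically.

Answer: {"b":[80,[24,39,32,62],[0,95,12,88,32]],"hyc":50,"jsc":[[58,71,2,38,47,99,34],[70,19],3,[62,20,58],[61,48,36]],"ylf":94}

Derivation:
After op 1 (add /ylf/2/3 11): {"b":[[24,39,32,62],[0,79,12,88,32]],"hyc":[{"jw":39,"kz":39,"tap":93},[33,9,86,98,67],[61,22,53,64,3],[59,95,3,63],[12,51,20,7]],"jsc":[[58,71,2,38,99],[45,70,19],{"e":43,"jta":97,"ne":67},[20,58],[10,91,36]],"ylf":[{"k":25,"nc":48,"pjd":56,"ywl":27},[56,4,15,93,22],[26,85,52,11],[54,76,27,53,58]]}
After op 2 (replace /hyc 50): {"b":[[24,39,32,62],[0,79,12,88,32]],"hyc":50,"jsc":[[58,71,2,38,99],[45,70,19],{"e":43,"jta":97,"ne":67},[20,58],[10,91,36]],"ylf":[{"k":25,"nc":48,"pjd":56,"ywl":27},[56,4,15,93,22],[26,85,52,11],[54,76,27,53,58]]}
After op 3 (add /ylf 3): {"b":[[24,39,32,62],[0,79,12,88,32]],"hyc":50,"jsc":[[58,71,2,38,99],[45,70,19],{"e":43,"jta":97,"ne":67},[20,58],[10,91,36]],"ylf":3}
After op 4 (add /jsc/4/1 61): {"b":[[24,39,32,62],[0,79,12,88,32]],"hyc":50,"jsc":[[58,71,2,38,99],[45,70,19],{"e":43,"jta":97,"ne":67},[20,58],[10,61,91,36]],"ylf":3}
After op 5 (add /b/1/2 95): {"b":[[24,39,32,62],[0,79,95,12,88,32]],"hyc":50,"jsc":[[58,71,2,38,99],[45,70,19],{"e":43,"jta":97,"ne":67},[20,58],[10,61,91,36]],"ylf":3}
After op 6 (add /jsc/2/ugy 91): {"b":[[24,39,32,62],[0,79,95,12,88,32]],"hyc":50,"jsc":[[58,71,2,38,99],[45,70,19],{"e":43,"jta":97,"ne":67,"ugy":91},[20,58],[10,61,91,36]],"ylf":3}
After op 7 (remove /b/1/1): {"b":[[24,39,32,62],[0,95,12,88,32]],"hyc":50,"jsc":[[58,71,2,38,99],[45,70,19],{"e":43,"jta":97,"ne":67,"ugy":91},[20,58],[10,61,91,36]],"ylf":3}
After op 8 (add /b/0 80): {"b":[80,[24,39,32,62],[0,95,12,88,32]],"hyc":50,"jsc":[[58,71,2,38,99],[45,70,19],{"e":43,"jta":97,"ne":67,"ugy":91},[20,58],[10,61,91,36]],"ylf":3}
After op 9 (remove /jsc/1/0): {"b":[80,[24,39,32,62],[0,95,12,88,32]],"hyc":50,"jsc":[[58,71,2,38,99],[70,19],{"e":43,"jta":97,"ne":67,"ugy":91},[20,58],[10,61,91,36]],"ylf":3}
After op 10 (replace /jsc/4/2 48): {"b":[80,[24,39,32,62],[0,95,12,88,32]],"hyc":50,"jsc":[[58,71,2,38,99],[70,19],{"e":43,"jta":97,"ne":67,"ugy":91},[20,58],[10,61,48,36]],"ylf":3}
After op 11 (replace /jsc/2 3): {"b":[80,[24,39,32,62],[0,95,12,88,32]],"hyc":50,"jsc":[[58,71,2,38,99],[70,19],3,[20,58],[10,61,48,36]],"ylf":3}
After op 12 (add /jsc/0/4 47): {"b":[80,[24,39,32,62],[0,95,12,88,32]],"hyc":50,"jsc":[[58,71,2,38,47,99],[70,19],3,[20,58],[10,61,48,36]],"ylf":3}
After op 13 (add /jsc/0/6 34): {"b":[80,[24,39,32,62],[0,95,12,88,32]],"hyc":50,"jsc":[[58,71,2,38,47,99,34],[70,19],3,[20,58],[10,61,48,36]],"ylf":3}
After op 14 (remove /jsc/4/0): {"b":[80,[24,39,32,62],[0,95,12,88,32]],"hyc":50,"jsc":[[58,71,2,38,47,99,34],[70,19],3,[20,58],[61,48,36]],"ylf":3}
After op 15 (replace /ylf 94): {"b":[80,[24,39,32,62],[0,95,12,88,32]],"hyc":50,"jsc":[[58,71,2,38,47,99,34],[70,19],3,[20,58],[61,48,36]],"ylf":94}
After op 16 (add /jsc/3/0 62): {"b":[80,[24,39,32,62],[0,95,12,88,32]],"hyc":50,"jsc":[[58,71,2,38,47,99,34],[70,19],3,[62,20,58],[61,48,36]],"ylf":94}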